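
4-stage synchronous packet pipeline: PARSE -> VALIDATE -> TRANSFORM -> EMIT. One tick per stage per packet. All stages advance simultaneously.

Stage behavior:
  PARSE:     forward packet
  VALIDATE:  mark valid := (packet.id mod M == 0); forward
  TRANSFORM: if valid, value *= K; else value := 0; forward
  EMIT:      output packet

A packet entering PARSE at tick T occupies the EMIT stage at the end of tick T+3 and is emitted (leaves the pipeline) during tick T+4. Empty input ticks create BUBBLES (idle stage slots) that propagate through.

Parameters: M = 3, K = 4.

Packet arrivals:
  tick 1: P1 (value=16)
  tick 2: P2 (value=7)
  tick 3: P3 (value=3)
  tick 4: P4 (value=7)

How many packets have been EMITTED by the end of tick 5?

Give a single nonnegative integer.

Tick 1: [PARSE:P1(v=16,ok=F), VALIDATE:-, TRANSFORM:-, EMIT:-] out:-; in:P1
Tick 2: [PARSE:P2(v=7,ok=F), VALIDATE:P1(v=16,ok=F), TRANSFORM:-, EMIT:-] out:-; in:P2
Tick 3: [PARSE:P3(v=3,ok=F), VALIDATE:P2(v=7,ok=F), TRANSFORM:P1(v=0,ok=F), EMIT:-] out:-; in:P3
Tick 4: [PARSE:P4(v=7,ok=F), VALIDATE:P3(v=3,ok=T), TRANSFORM:P2(v=0,ok=F), EMIT:P1(v=0,ok=F)] out:-; in:P4
Tick 5: [PARSE:-, VALIDATE:P4(v=7,ok=F), TRANSFORM:P3(v=12,ok=T), EMIT:P2(v=0,ok=F)] out:P1(v=0); in:-
Emitted by tick 5: ['P1']

Answer: 1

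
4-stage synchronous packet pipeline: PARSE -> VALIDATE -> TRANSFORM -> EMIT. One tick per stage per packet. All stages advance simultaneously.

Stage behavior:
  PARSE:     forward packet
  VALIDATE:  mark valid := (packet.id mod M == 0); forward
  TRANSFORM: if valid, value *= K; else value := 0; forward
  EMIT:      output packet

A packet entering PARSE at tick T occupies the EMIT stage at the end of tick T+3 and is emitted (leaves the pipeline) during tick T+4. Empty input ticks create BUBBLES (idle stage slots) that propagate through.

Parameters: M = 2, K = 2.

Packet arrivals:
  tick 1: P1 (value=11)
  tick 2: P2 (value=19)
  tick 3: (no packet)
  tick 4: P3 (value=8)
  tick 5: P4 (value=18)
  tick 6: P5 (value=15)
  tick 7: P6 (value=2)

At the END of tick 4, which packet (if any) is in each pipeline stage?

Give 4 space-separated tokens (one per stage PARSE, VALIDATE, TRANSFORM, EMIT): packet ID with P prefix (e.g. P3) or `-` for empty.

Answer: P3 - P2 P1

Derivation:
Tick 1: [PARSE:P1(v=11,ok=F), VALIDATE:-, TRANSFORM:-, EMIT:-] out:-; in:P1
Tick 2: [PARSE:P2(v=19,ok=F), VALIDATE:P1(v=11,ok=F), TRANSFORM:-, EMIT:-] out:-; in:P2
Tick 3: [PARSE:-, VALIDATE:P2(v=19,ok=T), TRANSFORM:P1(v=0,ok=F), EMIT:-] out:-; in:-
Tick 4: [PARSE:P3(v=8,ok=F), VALIDATE:-, TRANSFORM:P2(v=38,ok=T), EMIT:P1(v=0,ok=F)] out:-; in:P3
At end of tick 4: ['P3', '-', 'P2', 'P1']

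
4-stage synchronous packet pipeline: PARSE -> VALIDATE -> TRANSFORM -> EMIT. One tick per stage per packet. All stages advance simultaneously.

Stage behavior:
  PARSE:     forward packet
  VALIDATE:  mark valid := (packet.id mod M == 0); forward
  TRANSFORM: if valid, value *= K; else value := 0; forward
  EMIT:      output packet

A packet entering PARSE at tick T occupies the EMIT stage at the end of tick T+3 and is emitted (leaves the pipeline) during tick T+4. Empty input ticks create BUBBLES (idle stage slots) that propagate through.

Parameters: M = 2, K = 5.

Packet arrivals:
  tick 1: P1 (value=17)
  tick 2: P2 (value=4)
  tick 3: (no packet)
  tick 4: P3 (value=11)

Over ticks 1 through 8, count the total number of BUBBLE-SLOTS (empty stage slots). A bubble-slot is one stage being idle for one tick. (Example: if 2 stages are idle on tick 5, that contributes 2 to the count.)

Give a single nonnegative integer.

Answer: 20

Derivation:
Tick 1: [PARSE:P1(v=17,ok=F), VALIDATE:-, TRANSFORM:-, EMIT:-] out:-; bubbles=3
Tick 2: [PARSE:P2(v=4,ok=F), VALIDATE:P1(v=17,ok=F), TRANSFORM:-, EMIT:-] out:-; bubbles=2
Tick 3: [PARSE:-, VALIDATE:P2(v=4,ok=T), TRANSFORM:P1(v=0,ok=F), EMIT:-] out:-; bubbles=2
Tick 4: [PARSE:P3(v=11,ok=F), VALIDATE:-, TRANSFORM:P2(v=20,ok=T), EMIT:P1(v=0,ok=F)] out:-; bubbles=1
Tick 5: [PARSE:-, VALIDATE:P3(v=11,ok=F), TRANSFORM:-, EMIT:P2(v=20,ok=T)] out:P1(v=0); bubbles=2
Tick 6: [PARSE:-, VALIDATE:-, TRANSFORM:P3(v=0,ok=F), EMIT:-] out:P2(v=20); bubbles=3
Tick 7: [PARSE:-, VALIDATE:-, TRANSFORM:-, EMIT:P3(v=0,ok=F)] out:-; bubbles=3
Tick 8: [PARSE:-, VALIDATE:-, TRANSFORM:-, EMIT:-] out:P3(v=0); bubbles=4
Total bubble-slots: 20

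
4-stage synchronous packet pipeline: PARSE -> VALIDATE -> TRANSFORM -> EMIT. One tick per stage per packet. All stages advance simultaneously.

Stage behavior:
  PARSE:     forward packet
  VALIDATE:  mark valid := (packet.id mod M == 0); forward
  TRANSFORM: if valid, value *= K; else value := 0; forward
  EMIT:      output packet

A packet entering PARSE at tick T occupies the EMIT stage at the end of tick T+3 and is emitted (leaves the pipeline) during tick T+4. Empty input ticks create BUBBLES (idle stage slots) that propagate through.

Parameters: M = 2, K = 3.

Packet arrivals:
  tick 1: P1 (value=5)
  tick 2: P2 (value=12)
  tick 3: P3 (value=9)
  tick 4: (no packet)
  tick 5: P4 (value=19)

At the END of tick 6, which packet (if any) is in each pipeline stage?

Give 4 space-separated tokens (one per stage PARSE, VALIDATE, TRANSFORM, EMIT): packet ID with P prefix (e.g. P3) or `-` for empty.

Answer: - P4 - P3

Derivation:
Tick 1: [PARSE:P1(v=5,ok=F), VALIDATE:-, TRANSFORM:-, EMIT:-] out:-; in:P1
Tick 2: [PARSE:P2(v=12,ok=F), VALIDATE:P1(v=5,ok=F), TRANSFORM:-, EMIT:-] out:-; in:P2
Tick 3: [PARSE:P3(v=9,ok=F), VALIDATE:P2(v=12,ok=T), TRANSFORM:P1(v=0,ok=F), EMIT:-] out:-; in:P3
Tick 4: [PARSE:-, VALIDATE:P3(v=9,ok=F), TRANSFORM:P2(v=36,ok=T), EMIT:P1(v=0,ok=F)] out:-; in:-
Tick 5: [PARSE:P4(v=19,ok=F), VALIDATE:-, TRANSFORM:P3(v=0,ok=F), EMIT:P2(v=36,ok=T)] out:P1(v=0); in:P4
Tick 6: [PARSE:-, VALIDATE:P4(v=19,ok=T), TRANSFORM:-, EMIT:P3(v=0,ok=F)] out:P2(v=36); in:-
At end of tick 6: ['-', 'P4', '-', 'P3']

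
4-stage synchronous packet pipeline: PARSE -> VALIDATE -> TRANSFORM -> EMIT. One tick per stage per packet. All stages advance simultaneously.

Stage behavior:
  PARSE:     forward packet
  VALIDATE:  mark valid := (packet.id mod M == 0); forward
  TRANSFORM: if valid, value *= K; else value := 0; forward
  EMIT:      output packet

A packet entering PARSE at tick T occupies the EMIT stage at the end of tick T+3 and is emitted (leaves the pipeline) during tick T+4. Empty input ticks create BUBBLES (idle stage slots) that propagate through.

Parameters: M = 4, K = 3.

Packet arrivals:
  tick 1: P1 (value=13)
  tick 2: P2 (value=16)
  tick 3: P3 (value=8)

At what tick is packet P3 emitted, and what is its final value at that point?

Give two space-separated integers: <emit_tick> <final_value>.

Tick 1: [PARSE:P1(v=13,ok=F), VALIDATE:-, TRANSFORM:-, EMIT:-] out:-; in:P1
Tick 2: [PARSE:P2(v=16,ok=F), VALIDATE:P1(v=13,ok=F), TRANSFORM:-, EMIT:-] out:-; in:P2
Tick 3: [PARSE:P3(v=8,ok=F), VALIDATE:P2(v=16,ok=F), TRANSFORM:P1(v=0,ok=F), EMIT:-] out:-; in:P3
Tick 4: [PARSE:-, VALIDATE:P3(v=8,ok=F), TRANSFORM:P2(v=0,ok=F), EMIT:P1(v=0,ok=F)] out:-; in:-
Tick 5: [PARSE:-, VALIDATE:-, TRANSFORM:P3(v=0,ok=F), EMIT:P2(v=0,ok=F)] out:P1(v=0); in:-
Tick 6: [PARSE:-, VALIDATE:-, TRANSFORM:-, EMIT:P3(v=0,ok=F)] out:P2(v=0); in:-
Tick 7: [PARSE:-, VALIDATE:-, TRANSFORM:-, EMIT:-] out:P3(v=0); in:-
P3: arrives tick 3, valid=False (id=3, id%4=3), emit tick 7, final value 0

Answer: 7 0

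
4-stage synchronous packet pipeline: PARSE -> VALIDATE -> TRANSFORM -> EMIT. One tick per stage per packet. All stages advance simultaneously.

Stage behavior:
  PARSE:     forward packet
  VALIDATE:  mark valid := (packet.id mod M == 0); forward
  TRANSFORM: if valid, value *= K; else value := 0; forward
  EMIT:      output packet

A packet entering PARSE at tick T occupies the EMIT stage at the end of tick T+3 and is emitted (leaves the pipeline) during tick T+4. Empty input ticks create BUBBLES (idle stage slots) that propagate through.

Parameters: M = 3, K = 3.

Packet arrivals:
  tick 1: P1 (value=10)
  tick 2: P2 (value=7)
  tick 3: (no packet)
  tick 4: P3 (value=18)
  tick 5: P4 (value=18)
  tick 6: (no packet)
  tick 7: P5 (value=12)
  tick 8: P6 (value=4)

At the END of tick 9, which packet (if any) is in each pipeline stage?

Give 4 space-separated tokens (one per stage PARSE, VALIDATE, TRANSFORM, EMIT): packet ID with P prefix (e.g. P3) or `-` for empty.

Tick 1: [PARSE:P1(v=10,ok=F), VALIDATE:-, TRANSFORM:-, EMIT:-] out:-; in:P1
Tick 2: [PARSE:P2(v=7,ok=F), VALIDATE:P1(v=10,ok=F), TRANSFORM:-, EMIT:-] out:-; in:P2
Tick 3: [PARSE:-, VALIDATE:P2(v=7,ok=F), TRANSFORM:P1(v=0,ok=F), EMIT:-] out:-; in:-
Tick 4: [PARSE:P3(v=18,ok=F), VALIDATE:-, TRANSFORM:P2(v=0,ok=F), EMIT:P1(v=0,ok=F)] out:-; in:P3
Tick 5: [PARSE:P4(v=18,ok=F), VALIDATE:P3(v=18,ok=T), TRANSFORM:-, EMIT:P2(v=0,ok=F)] out:P1(v=0); in:P4
Tick 6: [PARSE:-, VALIDATE:P4(v=18,ok=F), TRANSFORM:P3(v=54,ok=T), EMIT:-] out:P2(v=0); in:-
Tick 7: [PARSE:P5(v=12,ok=F), VALIDATE:-, TRANSFORM:P4(v=0,ok=F), EMIT:P3(v=54,ok=T)] out:-; in:P5
Tick 8: [PARSE:P6(v=4,ok=F), VALIDATE:P5(v=12,ok=F), TRANSFORM:-, EMIT:P4(v=0,ok=F)] out:P3(v=54); in:P6
Tick 9: [PARSE:-, VALIDATE:P6(v=4,ok=T), TRANSFORM:P5(v=0,ok=F), EMIT:-] out:P4(v=0); in:-
At end of tick 9: ['-', 'P6', 'P5', '-']

Answer: - P6 P5 -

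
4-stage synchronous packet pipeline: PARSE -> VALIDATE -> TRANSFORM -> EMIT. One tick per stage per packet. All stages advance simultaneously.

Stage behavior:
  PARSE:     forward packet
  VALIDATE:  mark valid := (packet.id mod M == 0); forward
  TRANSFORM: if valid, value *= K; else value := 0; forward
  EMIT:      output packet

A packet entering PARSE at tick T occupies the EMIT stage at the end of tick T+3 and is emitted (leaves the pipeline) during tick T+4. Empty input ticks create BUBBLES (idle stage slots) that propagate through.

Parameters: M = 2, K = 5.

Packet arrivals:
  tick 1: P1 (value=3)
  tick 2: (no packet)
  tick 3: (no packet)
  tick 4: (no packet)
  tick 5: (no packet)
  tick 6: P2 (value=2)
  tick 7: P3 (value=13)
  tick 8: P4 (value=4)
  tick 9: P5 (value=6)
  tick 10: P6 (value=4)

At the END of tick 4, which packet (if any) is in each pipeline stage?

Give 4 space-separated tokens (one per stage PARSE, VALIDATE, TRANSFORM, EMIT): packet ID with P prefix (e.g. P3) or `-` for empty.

Answer: - - - P1

Derivation:
Tick 1: [PARSE:P1(v=3,ok=F), VALIDATE:-, TRANSFORM:-, EMIT:-] out:-; in:P1
Tick 2: [PARSE:-, VALIDATE:P1(v=3,ok=F), TRANSFORM:-, EMIT:-] out:-; in:-
Tick 3: [PARSE:-, VALIDATE:-, TRANSFORM:P1(v=0,ok=F), EMIT:-] out:-; in:-
Tick 4: [PARSE:-, VALIDATE:-, TRANSFORM:-, EMIT:P1(v=0,ok=F)] out:-; in:-
At end of tick 4: ['-', '-', '-', 'P1']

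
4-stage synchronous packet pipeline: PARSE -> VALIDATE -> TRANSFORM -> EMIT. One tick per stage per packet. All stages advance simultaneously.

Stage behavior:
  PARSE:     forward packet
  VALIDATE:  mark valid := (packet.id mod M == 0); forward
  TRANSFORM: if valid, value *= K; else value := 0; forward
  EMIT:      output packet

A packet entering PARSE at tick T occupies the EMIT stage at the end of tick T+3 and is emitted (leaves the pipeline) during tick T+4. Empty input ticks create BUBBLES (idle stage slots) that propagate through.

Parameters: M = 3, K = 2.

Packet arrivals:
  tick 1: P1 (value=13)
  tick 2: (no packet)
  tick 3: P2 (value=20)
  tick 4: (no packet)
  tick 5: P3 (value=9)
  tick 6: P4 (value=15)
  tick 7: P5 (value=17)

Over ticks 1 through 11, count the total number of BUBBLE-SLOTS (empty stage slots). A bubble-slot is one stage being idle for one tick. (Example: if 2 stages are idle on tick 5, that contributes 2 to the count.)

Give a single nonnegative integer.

Tick 1: [PARSE:P1(v=13,ok=F), VALIDATE:-, TRANSFORM:-, EMIT:-] out:-; bubbles=3
Tick 2: [PARSE:-, VALIDATE:P1(v=13,ok=F), TRANSFORM:-, EMIT:-] out:-; bubbles=3
Tick 3: [PARSE:P2(v=20,ok=F), VALIDATE:-, TRANSFORM:P1(v=0,ok=F), EMIT:-] out:-; bubbles=2
Tick 4: [PARSE:-, VALIDATE:P2(v=20,ok=F), TRANSFORM:-, EMIT:P1(v=0,ok=F)] out:-; bubbles=2
Tick 5: [PARSE:P3(v=9,ok=F), VALIDATE:-, TRANSFORM:P2(v=0,ok=F), EMIT:-] out:P1(v=0); bubbles=2
Tick 6: [PARSE:P4(v=15,ok=F), VALIDATE:P3(v=9,ok=T), TRANSFORM:-, EMIT:P2(v=0,ok=F)] out:-; bubbles=1
Tick 7: [PARSE:P5(v=17,ok=F), VALIDATE:P4(v=15,ok=F), TRANSFORM:P3(v=18,ok=T), EMIT:-] out:P2(v=0); bubbles=1
Tick 8: [PARSE:-, VALIDATE:P5(v=17,ok=F), TRANSFORM:P4(v=0,ok=F), EMIT:P3(v=18,ok=T)] out:-; bubbles=1
Tick 9: [PARSE:-, VALIDATE:-, TRANSFORM:P5(v=0,ok=F), EMIT:P4(v=0,ok=F)] out:P3(v=18); bubbles=2
Tick 10: [PARSE:-, VALIDATE:-, TRANSFORM:-, EMIT:P5(v=0,ok=F)] out:P4(v=0); bubbles=3
Tick 11: [PARSE:-, VALIDATE:-, TRANSFORM:-, EMIT:-] out:P5(v=0); bubbles=4
Total bubble-slots: 24

Answer: 24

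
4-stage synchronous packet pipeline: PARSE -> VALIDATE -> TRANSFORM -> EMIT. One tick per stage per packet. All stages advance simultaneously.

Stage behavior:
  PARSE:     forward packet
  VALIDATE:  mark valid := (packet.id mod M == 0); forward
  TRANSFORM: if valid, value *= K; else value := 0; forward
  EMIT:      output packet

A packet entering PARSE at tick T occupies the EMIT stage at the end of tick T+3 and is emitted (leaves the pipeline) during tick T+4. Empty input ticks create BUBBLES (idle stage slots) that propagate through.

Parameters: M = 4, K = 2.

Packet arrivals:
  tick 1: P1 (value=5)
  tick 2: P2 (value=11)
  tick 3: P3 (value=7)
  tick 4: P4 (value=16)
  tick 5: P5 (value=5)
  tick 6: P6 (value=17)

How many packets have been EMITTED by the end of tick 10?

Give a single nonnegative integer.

Answer: 6

Derivation:
Tick 1: [PARSE:P1(v=5,ok=F), VALIDATE:-, TRANSFORM:-, EMIT:-] out:-; in:P1
Tick 2: [PARSE:P2(v=11,ok=F), VALIDATE:P1(v=5,ok=F), TRANSFORM:-, EMIT:-] out:-; in:P2
Tick 3: [PARSE:P3(v=7,ok=F), VALIDATE:P2(v=11,ok=F), TRANSFORM:P1(v=0,ok=F), EMIT:-] out:-; in:P3
Tick 4: [PARSE:P4(v=16,ok=F), VALIDATE:P3(v=7,ok=F), TRANSFORM:P2(v=0,ok=F), EMIT:P1(v=0,ok=F)] out:-; in:P4
Tick 5: [PARSE:P5(v=5,ok=F), VALIDATE:P4(v=16,ok=T), TRANSFORM:P3(v=0,ok=F), EMIT:P2(v=0,ok=F)] out:P1(v=0); in:P5
Tick 6: [PARSE:P6(v=17,ok=F), VALIDATE:P5(v=5,ok=F), TRANSFORM:P4(v=32,ok=T), EMIT:P3(v=0,ok=F)] out:P2(v=0); in:P6
Tick 7: [PARSE:-, VALIDATE:P6(v=17,ok=F), TRANSFORM:P5(v=0,ok=F), EMIT:P4(v=32,ok=T)] out:P3(v=0); in:-
Tick 8: [PARSE:-, VALIDATE:-, TRANSFORM:P6(v=0,ok=F), EMIT:P5(v=0,ok=F)] out:P4(v=32); in:-
Tick 9: [PARSE:-, VALIDATE:-, TRANSFORM:-, EMIT:P6(v=0,ok=F)] out:P5(v=0); in:-
Tick 10: [PARSE:-, VALIDATE:-, TRANSFORM:-, EMIT:-] out:P6(v=0); in:-
Emitted by tick 10: ['P1', 'P2', 'P3', 'P4', 'P5', 'P6']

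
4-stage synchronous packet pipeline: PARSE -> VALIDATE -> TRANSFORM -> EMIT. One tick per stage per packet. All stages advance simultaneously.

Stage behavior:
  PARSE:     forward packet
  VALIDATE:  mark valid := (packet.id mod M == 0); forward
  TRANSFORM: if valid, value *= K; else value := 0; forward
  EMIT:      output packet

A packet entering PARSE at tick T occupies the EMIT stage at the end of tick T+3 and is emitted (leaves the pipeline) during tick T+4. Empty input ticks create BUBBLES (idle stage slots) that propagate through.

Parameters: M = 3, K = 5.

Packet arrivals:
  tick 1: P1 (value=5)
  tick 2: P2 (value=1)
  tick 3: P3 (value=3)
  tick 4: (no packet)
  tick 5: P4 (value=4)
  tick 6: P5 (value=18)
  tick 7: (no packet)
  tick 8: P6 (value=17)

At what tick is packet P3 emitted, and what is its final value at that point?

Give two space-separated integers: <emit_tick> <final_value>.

Tick 1: [PARSE:P1(v=5,ok=F), VALIDATE:-, TRANSFORM:-, EMIT:-] out:-; in:P1
Tick 2: [PARSE:P2(v=1,ok=F), VALIDATE:P1(v=5,ok=F), TRANSFORM:-, EMIT:-] out:-; in:P2
Tick 3: [PARSE:P3(v=3,ok=F), VALIDATE:P2(v=1,ok=F), TRANSFORM:P1(v=0,ok=F), EMIT:-] out:-; in:P3
Tick 4: [PARSE:-, VALIDATE:P3(v=3,ok=T), TRANSFORM:P2(v=0,ok=F), EMIT:P1(v=0,ok=F)] out:-; in:-
Tick 5: [PARSE:P4(v=4,ok=F), VALIDATE:-, TRANSFORM:P3(v=15,ok=T), EMIT:P2(v=0,ok=F)] out:P1(v=0); in:P4
Tick 6: [PARSE:P5(v=18,ok=F), VALIDATE:P4(v=4,ok=F), TRANSFORM:-, EMIT:P3(v=15,ok=T)] out:P2(v=0); in:P5
Tick 7: [PARSE:-, VALIDATE:P5(v=18,ok=F), TRANSFORM:P4(v=0,ok=F), EMIT:-] out:P3(v=15); in:-
Tick 8: [PARSE:P6(v=17,ok=F), VALIDATE:-, TRANSFORM:P5(v=0,ok=F), EMIT:P4(v=0,ok=F)] out:-; in:P6
Tick 9: [PARSE:-, VALIDATE:P6(v=17,ok=T), TRANSFORM:-, EMIT:P5(v=0,ok=F)] out:P4(v=0); in:-
Tick 10: [PARSE:-, VALIDATE:-, TRANSFORM:P6(v=85,ok=T), EMIT:-] out:P5(v=0); in:-
Tick 11: [PARSE:-, VALIDATE:-, TRANSFORM:-, EMIT:P6(v=85,ok=T)] out:-; in:-
Tick 12: [PARSE:-, VALIDATE:-, TRANSFORM:-, EMIT:-] out:P6(v=85); in:-
P3: arrives tick 3, valid=True (id=3, id%3=0), emit tick 7, final value 15

Answer: 7 15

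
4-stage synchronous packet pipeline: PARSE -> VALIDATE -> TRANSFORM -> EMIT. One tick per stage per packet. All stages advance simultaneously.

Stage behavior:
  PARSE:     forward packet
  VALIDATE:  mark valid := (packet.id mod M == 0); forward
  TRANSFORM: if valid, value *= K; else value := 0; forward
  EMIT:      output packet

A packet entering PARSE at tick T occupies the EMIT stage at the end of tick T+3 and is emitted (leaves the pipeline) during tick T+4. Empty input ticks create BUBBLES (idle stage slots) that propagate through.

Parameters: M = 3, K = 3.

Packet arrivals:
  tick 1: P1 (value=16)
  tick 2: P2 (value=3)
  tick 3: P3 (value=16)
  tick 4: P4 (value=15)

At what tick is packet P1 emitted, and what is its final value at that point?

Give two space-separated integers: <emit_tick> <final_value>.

Tick 1: [PARSE:P1(v=16,ok=F), VALIDATE:-, TRANSFORM:-, EMIT:-] out:-; in:P1
Tick 2: [PARSE:P2(v=3,ok=F), VALIDATE:P1(v=16,ok=F), TRANSFORM:-, EMIT:-] out:-; in:P2
Tick 3: [PARSE:P3(v=16,ok=F), VALIDATE:P2(v=3,ok=F), TRANSFORM:P1(v=0,ok=F), EMIT:-] out:-; in:P3
Tick 4: [PARSE:P4(v=15,ok=F), VALIDATE:P3(v=16,ok=T), TRANSFORM:P2(v=0,ok=F), EMIT:P1(v=0,ok=F)] out:-; in:P4
Tick 5: [PARSE:-, VALIDATE:P4(v=15,ok=F), TRANSFORM:P3(v=48,ok=T), EMIT:P2(v=0,ok=F)] out:P1(v=0); in:-
Tick 6: [PARSE:-, VALIDATE:-, TRANSFORM:P4(v=0,ok=F), EMIT:P3(v=48,ok=T)] out:P2(v=0); in:-
Tick 7: [PARSE:-, VALIDATE:-, TRANSFORM:-, EMIT:P4(v=0,ok=F)] out:P3(v=48); in:-
Tick 8: [PARSE:-, VALIDATE:-, TRANSFORM:-, EMIT:-] out:P4(v=0); in:-
P1: arrives tick 1, valid=False (id=1, id%3=1), emit tick 5, final value 0

Answer: 5 0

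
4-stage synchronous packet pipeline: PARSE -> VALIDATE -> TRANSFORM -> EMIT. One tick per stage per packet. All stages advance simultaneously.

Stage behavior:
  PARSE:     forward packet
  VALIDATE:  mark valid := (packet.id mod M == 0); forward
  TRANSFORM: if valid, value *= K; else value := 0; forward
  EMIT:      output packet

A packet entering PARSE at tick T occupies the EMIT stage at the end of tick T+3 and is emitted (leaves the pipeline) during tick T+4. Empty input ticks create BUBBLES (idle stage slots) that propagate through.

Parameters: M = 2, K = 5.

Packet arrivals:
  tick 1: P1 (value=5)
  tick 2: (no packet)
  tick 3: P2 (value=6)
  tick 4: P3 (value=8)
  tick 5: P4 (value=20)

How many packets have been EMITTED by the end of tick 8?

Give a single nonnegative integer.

Tick 1: [PARSE:P1(v=5,ok=F), VALIDATE:-, TRANSFORM:-, EMIT:-] out:-; in:P1
Tick 2: [PARSE:-, VALIDATE:P1(v=5,ok=F), TRANSFORM:-, EMIT:-] out:-; in:-
Tick 3: [PARSE:P2(v=6,ok=F), VALIDATE:-, TRANSFORM:P1(v=0,ok=F), EMIT:-] out:-; in:P2
Tick 4: [PARSE:P3(v=8,ok=F), VALIDATE:P2(v=6,ok=T), TRANSFORM:-, EMIT:P1(v=0,ok=F)] out:-; in:P3
Tick 5: [PARSE:P4(v=20,ok=F), VALIDATE:P3(v=8,ok=F), TRANSFORM:P2(v=30,ok=T), EMIT:-] out:P1(v=0); in:P4
Tick 6: [PARSE:-, VALIDATE:P4(v=20,ok=T), TRANSFORM:P3(v=0,ok=F), EMIT:P2(v=30,ok=T)] out:-; in:-
Tick 7: [PARSE:-, VALIDATE:-, TRANSFORM:P4(v=100,ok=T), EMIT:P3(v=0,ok=F)] out:P2(v=30); in:-
Tick 8: [PARSE:-, VALIDATE:-, TRANSFORM:-, EMIT:P4(v=100,ok=T)] out:P3(v=0); in:-
Emitted by tick 8: ['P1', 'P2', 'P3']

Answer: 3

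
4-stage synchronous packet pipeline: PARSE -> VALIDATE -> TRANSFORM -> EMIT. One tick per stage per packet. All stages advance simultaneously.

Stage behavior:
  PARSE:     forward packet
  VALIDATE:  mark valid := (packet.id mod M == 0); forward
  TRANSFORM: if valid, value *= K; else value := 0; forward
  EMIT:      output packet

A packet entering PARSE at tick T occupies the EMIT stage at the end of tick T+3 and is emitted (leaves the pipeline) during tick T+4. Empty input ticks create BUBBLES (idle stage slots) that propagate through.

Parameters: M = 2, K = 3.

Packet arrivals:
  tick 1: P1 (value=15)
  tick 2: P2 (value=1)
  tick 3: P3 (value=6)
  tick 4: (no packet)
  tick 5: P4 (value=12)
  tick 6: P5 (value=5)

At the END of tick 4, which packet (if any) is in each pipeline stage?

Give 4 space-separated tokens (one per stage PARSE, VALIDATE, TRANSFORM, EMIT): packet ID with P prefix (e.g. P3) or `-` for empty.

Answer: - P3 P2 P1

Derivation:
Tick 1: [PARSE:P1(v=15,ok=F), VALIDATE:-, TRANSFORM:-, EMIT:-] out:-; in:P1
Tick 2: [PARSE:P2(v=1,ok=F), VALIDATE:P1(v=15,ok=F), TRANSFORM:-, EMIT:-] out:-; in:P2
Tick 3: [PARSE:P3(v=6,ok=F), VALIDATE:P2(v=1,ok=T), TRANSFORM:P1(v=0,ok=F), EMIT:-] out:-; in:P3
Tick 4: [PARSE:-, VALIDATE:P3(v=6,ok=F), TRANSFORM:P2(v=3,ok=T), EMIT:P1(v=0,ok=F)] out:-; in:-
At end of tick 4: ['-', 'P3', 'P2', 'P1']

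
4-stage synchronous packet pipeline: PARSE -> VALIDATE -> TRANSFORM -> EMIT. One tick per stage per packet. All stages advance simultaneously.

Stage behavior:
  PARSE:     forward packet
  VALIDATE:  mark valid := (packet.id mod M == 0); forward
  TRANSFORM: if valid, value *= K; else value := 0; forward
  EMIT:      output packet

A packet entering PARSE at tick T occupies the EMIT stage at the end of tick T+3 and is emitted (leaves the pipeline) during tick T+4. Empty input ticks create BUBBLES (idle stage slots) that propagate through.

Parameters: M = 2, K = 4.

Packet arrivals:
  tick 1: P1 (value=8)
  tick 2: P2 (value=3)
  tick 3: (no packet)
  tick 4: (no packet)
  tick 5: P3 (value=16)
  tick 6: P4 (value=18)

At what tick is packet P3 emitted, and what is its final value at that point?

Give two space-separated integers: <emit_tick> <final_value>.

Answer: 9 0

Derivation:
Tick 1: [PARSE:P1(v=8,ok=F), VALIDATE:-, TRANSFORM:-, EMIT:-] out:-; in:P1
Tick 2: [PARSE:P2(v=3,ok=F), VALIDATE:P1(v=8,ok=F), TRANSFORM:-, EMIT:-] out:-; in:P2
Tick 3: [PARSE:-, VALIDATE:P2(v=3,ok=T), TRANSFORM:P1(v=0,ok=F), EMIT:-] out:-; in:-
Tick 4: [PARSE:-, VALIDATE:-, TRANSFORM:P2(v=12,ok=T), EMIT:P1(v=0,ok=F)] out:-; in:-
Tick 5: [PARSE:P3(v=16,ok=F), VALIDATE:-, TRANSFORM:-, EMIT:P2(v=12,ok=T)] out:P1(v=0); in:P3
Tick 6: [PARSE:P4(v=18,ok=F), VALIDATE:P3(v=16,ok=F), TRANSFORM:-, EMIT:-] out:P2(v=12); in:P4
Tick 7: [PARSE:-, VALIDATE:P4(v=18,ok=T), TRANSFORM:P3(v=0,ok=F), EMIT:-] out:-; in:-
Tick 8: [PARSE:-, VALIDATE:-, TRANSFORM:P4(v=72,ok=T), EMIT:P3(v=0,ok=F)] out:-; in:-
Tick 9: [PARSE:-, VALIDATE:-, TRANSFORM:-, EMIT:P4(v=72,ok=T)] out:P3(v=0); in:-
Tick 10: [PARSE:-, VALIDATE:-, TRANSFORM:-, EMIT:-] out:P4(v=72); in:-
P3: arrives tick 5, valid=False (id=3, id%2=1), emit tick 9, final value 0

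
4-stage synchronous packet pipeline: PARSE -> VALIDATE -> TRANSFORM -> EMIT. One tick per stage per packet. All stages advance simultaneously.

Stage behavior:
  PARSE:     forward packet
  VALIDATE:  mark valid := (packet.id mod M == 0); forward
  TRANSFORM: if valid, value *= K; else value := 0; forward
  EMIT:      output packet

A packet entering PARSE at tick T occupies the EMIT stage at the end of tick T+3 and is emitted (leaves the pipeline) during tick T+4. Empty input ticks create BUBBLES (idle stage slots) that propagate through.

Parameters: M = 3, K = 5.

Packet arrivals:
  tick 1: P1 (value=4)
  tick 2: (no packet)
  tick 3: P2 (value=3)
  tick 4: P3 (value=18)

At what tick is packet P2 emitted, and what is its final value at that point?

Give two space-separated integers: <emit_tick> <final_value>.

Tick 1: [PARSE:P1(v=4,ok=F), VALIDATE:-, TRANSFORM:-, EMIT:-] out:-; in:P1
Tick 2: [PARSE:-, VALIDATE:P1(v=4,ok=F), TRANSFORM:-, EMIT:-] out:-; in:-
Tick 3: [PARSE:P2(v=3,ok=F), VALIDATE:-, TRANSFORM:P1(v=0,ok=F), EMIT:-] out:-; in:P2
Tick 4: [PARSE:P3(v=18,ok=F), VALIDATE:P2(v=3,ok=F), TRANSFORM:-, EMIT:P1(v=0,ok=F)] out:-; in:P3
Tick 5: [PARSE:-, VALIDATE:P3(v=18,ok=T), TRANSFORM:P2(v=0,ok=F), EMIT:-] out:P1(v=0); in:-
Tick 6: [PARSE:-, VALIDATE:-, TRANSFORM:P3(v=90,ok=T), EMIT:P2(v=0,ok=F)] out:-; in:-
Tick 7: [PARSE:-, VALIDATE:-, TRANSFORM:-, EMIT:P3(v=90,ok=T)] out:P2(v=0); in:-
Tick 8: [PARSE:-, VALIDATE:-, TRANSFORM:-, EMIT:-] out:P3(v=90); in:-
P2: arrives tick 3, valid=False (id=2, id%3=2), emit tick 7, final value 0

Answer: 7 0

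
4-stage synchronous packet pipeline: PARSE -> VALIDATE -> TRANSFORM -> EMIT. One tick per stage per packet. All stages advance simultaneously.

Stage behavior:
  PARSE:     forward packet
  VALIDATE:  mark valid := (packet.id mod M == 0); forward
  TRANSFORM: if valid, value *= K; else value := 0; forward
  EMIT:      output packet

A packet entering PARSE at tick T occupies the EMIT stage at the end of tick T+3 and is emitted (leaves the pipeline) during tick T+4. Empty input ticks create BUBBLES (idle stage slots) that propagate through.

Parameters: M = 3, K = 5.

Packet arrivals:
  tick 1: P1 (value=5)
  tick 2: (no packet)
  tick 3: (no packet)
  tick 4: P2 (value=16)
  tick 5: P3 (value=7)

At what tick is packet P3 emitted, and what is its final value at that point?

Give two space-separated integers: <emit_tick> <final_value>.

Answer: 9 35

Derivation:
Tick 1: [PARSE:P1(v=5,ok=F), VALIDATE:-, TRANSFORM:-, EMIT:-] out:-; in:P1
Tick 2: [PARSE:-, VALIDATE:P1(v=5,ok=F), TRANSFORM:-, EMIT:-] out:-; in:-
Tick 3: [PARSE:-, VALIDATE:-, TRANSFORM:P1(v=0,ok=F), EMIT:-] out:-; in:-
Tick 4: [PARSE:P2(v=16,ok=F), VALIDATE:-, TRANSFORM:-, EMIT:P1(v=0,ok=F)] out:-; in:P2
Tick 5: [PARSE:P3(v=7,ok=F), VALIDATE:P2(v=16,ok=F), TRANSFORM:-, EMIT:-] out:P1(v=0); in:P3
Tick 6: [PARSE:-, VALIDATE:P3(v=7,ok=T), TRANSFORM:P2(v=0,ok=F), EMIT:-] out:-; in:-
Tick 7: [PARSE:-, VALIDATE:-, TRANSFORM:P3(v=35,ok=T), EMIT:P2(v=0,ok=F)] out:-; in:-
Tick 8: [PARSE:-, VALIDATE:-, TRANSFORM:-, EMIT:P3(v=35,ok=T)] out:P2(v=0); in:-
Tick 9: [PARSE:-, VALIDATE:-, TRANSFORM:-, EMIT:-] out:P3(v=35); in:-
P3: arrives tick 5, valid=True (id=3, id%3=0), emit tick 9, final value 35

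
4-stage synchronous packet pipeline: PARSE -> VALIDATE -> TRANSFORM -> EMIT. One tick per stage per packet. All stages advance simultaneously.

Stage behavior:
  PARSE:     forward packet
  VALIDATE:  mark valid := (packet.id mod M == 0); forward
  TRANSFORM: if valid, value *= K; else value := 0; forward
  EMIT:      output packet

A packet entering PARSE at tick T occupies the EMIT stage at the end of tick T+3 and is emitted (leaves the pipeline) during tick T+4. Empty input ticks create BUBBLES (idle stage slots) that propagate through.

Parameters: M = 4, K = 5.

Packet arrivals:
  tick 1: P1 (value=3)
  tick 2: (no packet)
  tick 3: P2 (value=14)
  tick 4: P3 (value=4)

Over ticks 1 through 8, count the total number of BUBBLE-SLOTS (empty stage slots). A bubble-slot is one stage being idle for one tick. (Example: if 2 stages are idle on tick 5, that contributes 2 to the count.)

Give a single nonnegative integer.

Answer: 20

Derivation:
Tick 1: [PARSE:P1(v=3,ok=F), VALIDATE:-, TRANSFORM:-, EMIT:-] out:-; bubbles=3
Tick 2: [PARSE:-, VALIDATE:P1(v=3,ok=F), TRANSFORM:-, EMIT:-] out:-; bubbles=3
Tick 3: [PARSE:P2(v=14,ok=F), VALIDATE:-, TRANSFORM:P1(v=0,ok=F), EMIT:-] out:-; bubbles=2
Tick 4: [PARSE:P3(v=4,ok=F), VALIDATE:P2(v=14,ok=F), TRANSFORM:-, EMIT:P1(v=0,ok=F)] out:-; bubbles=1
Tick 5: [PARSE:-, VALIDATE:P3(v=4,ok=F), TRANSFORM:P2(v=0,ok=F), EMIT:-] out:P1(v=0); bubbles=2
Tick 6: [PARSE:-, VALIDATE:-, TRANSFORM:P3(v=0,ok=F), EMIT:P2(v=0,ok=F)] out:-; bubbles=2
Tick 7: [PARSE:-, VALIDATE:-, TRANSFORM:-, EMIT:P3(v=0,ok=F)] out:P2(v=0); bubbles=3
Tick 8: [PARSE:-, VALIDATE:-, TRANSFORM:-, EMIT:-] out:P3(v=0); bubbles=4
Total bubble-slots: 20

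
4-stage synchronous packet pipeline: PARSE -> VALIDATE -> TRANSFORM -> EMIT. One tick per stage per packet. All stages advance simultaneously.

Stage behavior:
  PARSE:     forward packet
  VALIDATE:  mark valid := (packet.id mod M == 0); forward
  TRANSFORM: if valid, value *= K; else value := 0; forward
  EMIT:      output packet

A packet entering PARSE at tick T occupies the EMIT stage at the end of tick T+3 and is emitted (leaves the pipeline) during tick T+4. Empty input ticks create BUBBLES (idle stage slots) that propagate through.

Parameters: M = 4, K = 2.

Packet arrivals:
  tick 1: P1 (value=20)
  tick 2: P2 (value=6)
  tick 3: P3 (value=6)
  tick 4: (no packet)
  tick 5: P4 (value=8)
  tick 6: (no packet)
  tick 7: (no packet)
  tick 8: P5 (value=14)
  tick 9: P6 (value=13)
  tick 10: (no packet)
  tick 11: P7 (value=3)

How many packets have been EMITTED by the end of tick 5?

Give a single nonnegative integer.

Tick 1: [PARSE:P1(v=20,ok=F), VALIDATE:-, TRANSFORM:-, EMIT:-] out:-; in:P1
Tick 2: [PARSE:P2(v=6,ok=F), VALIDATE:P1(v=20,ok=F), TRANSFORM:-, EMIT:-] out:-; in:P2
Tick 3: [PARSE:P3(v=6,ok=F), VALIDATE:P2(v=6,ok=F), TRANSFORM:P1(v=0,ok=F), EMIT:-] out:-; in:P3
Tick 4: [PARSE:-, VALIDATE:P3(v=6,ok=F), TRANSFORM:P2(v=0,ok=F), EMIT:P1(v=0,ok=F)] out:-; in:-
Tick 5: [PARSE:P4(v=8,ok=F), VALIDATE:-, TRANSFORM:P3(v=0,ok=F), EMIT:P2(v=0,ok=F)] out:P1(v=0); in:P4
Emitted by tick 5: ['P1']

Answer: 1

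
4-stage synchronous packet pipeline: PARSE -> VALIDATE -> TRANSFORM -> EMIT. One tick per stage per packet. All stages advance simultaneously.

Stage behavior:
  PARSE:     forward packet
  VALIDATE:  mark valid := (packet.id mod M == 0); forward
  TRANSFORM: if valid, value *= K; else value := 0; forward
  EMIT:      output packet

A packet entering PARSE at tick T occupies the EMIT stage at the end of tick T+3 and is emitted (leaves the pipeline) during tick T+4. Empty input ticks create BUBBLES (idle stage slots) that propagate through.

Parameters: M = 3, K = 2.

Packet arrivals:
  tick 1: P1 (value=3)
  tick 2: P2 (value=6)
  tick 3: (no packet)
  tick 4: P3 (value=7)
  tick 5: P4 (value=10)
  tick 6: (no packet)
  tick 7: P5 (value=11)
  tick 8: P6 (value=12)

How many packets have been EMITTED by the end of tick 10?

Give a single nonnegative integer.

Answer: 4

Derivation:
Tick 1: [PARSE:P1(v=3,ok=F), VALIDATE:-, TRANSFORM:-, EMIT:-] out:-; in:P1
Tick 2: [PARSE:P2(v=6,ok=F), VALIDATE:P1(v=3,ok=F), TRANSFORM:-, EMIT:-] out:-; in:P2
Tick 3: [PARSE:-, VALIDATE:P2(v=6,ok=F), TRANSFORM:P1(v=0,ok=F), EMIT:-] out:-; in:-
Tick 4: [PARSE:P3(v=7,ok=F), VALIDATE:-, TRANSFORM:P2(v=0,ok=F), EMIT:P1(v=0,ok=F)] out:-; in:P3
Tick 5: [PARSE:P4(v=10,ok=F), VALIDATE:P3(v=7,ok=T), TRANSFORM:-, EMIT:P2(v=0,ok=F)] out:P1(v=0); in:P4
Tick 6: [PARSE:-, VALIDATE:P4(v=10,ok=F), TRANSFORM:P3(v=14,ok=T), EMIT:-] out:P2(v=0); in:-
Tick 7: [PARSE:P5(v=11,ok=F), VALIDATE:-, TRANSFORM:P4(v=0,ok=F), EMIT:P3(v=14,ok=T)] out:-; in:P5
Tick 8: [PARSE:P6(v=12,ok=F), VALIDATE:P5(v=11,ok=F), TRANSFORM:-, EMIT:P4(v=0,ok=F)] out:P3(v=14); in:P6
Tick 9: [PARSE:-, VALIDATE:P6(v=12,ok=T), TRANSFORM:P5(v=0,ok=F), EMIT:-] out:P4(v=0); in:-
Tick 10: [PARSE:-, VALIDATE:-, TRANSFORM:P6(v=24,ok=T), EMIT:P5(v=0,ok=F)] out:-; in:-
Emitted by tick 10: ['P1', 'P2', 'P3', 'P4']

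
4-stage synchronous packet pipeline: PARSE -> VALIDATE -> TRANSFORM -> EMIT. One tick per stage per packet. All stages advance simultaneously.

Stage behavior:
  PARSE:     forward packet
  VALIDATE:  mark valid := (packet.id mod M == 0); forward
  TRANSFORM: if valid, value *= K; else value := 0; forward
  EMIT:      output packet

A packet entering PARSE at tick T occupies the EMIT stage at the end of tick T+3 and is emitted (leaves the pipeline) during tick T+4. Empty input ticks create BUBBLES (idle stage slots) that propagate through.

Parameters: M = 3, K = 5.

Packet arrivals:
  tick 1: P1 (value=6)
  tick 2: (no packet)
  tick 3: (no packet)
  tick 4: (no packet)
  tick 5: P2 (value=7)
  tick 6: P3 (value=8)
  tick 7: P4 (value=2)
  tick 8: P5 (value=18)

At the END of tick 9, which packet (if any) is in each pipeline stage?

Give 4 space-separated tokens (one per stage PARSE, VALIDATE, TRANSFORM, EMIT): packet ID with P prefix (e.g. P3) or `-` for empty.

Tick 1: [PARSE:P1(v=6,ok=F), VALIDATE:-, TRANSFORM:-, EMIT:-] out:-; in:P1
Tick 2: [PARSE:-, VALIDATE:P1(v=6,ok=F), TRANSFORM:-, EMIT:-] out:-; in:-
Tick 3: [PARSE:-, VALIDATE:-, TRANSFORM:P1(v=0,ok=F), EMIT:-] out:-; in:-
Tick 4: [PARSE:-, VALIDATE:-, TRANSFORM:-, EMIT:P1(v=0,ok=F)] out:-; in:-
Tick 5: [PARSE:P2(v=7,ok=F), VALIDATE:-, TRANSFORM:-, EMIT:-] out:P1(v=0); in:P2
Tick 6: [PARSE:P3(v=8,ok=F), VALIDATE:P2(v=7,ok=F), TRANSFORM:-, EMIT:-] out:-; in:P3
Tick 7: [PARSE:P4(v=2,ok=F), VALIDATE:P3(v=8,ok=T), TRANSFORM:P2(v=0,ok=F), EMIT:-] out:-; in:P4
Tick 8: [PARSE:P5(v=18,ok=F), VALIDATE:P4(v=2,ok=F), TRANSFORM:P3(v=40,ok=T), EMIT:P2(v=0,ok=F)] out:-; in:P5
Tick 9: [PARSE:-, VALIDATE:P5(v=18,ok=F), TRANSFORM:P4(v=0,ok=F), EMIT:P3(v=40,ok=T)] out:P2(v=0); in:-
At end of tick 9: ['-', 'P5', 'P4', 'P3']

Answer: - P5 P4 P3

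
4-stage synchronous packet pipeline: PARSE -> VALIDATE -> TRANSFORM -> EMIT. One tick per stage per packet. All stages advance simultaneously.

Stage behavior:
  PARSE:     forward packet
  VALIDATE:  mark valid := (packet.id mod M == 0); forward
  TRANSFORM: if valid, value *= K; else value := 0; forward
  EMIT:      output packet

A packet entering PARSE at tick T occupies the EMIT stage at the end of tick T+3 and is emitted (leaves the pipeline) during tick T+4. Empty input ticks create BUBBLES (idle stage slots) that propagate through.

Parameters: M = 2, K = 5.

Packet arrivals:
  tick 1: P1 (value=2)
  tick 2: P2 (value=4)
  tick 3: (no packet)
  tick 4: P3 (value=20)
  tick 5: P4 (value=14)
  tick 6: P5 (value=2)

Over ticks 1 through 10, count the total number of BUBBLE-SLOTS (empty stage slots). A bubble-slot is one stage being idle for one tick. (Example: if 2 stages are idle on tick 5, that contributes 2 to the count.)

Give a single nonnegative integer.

Answer: 20

Derivation:
Tick 1: [PARSE:P1(v=2,ok=F), VALIDATE:-, TRANSFORM:-, EMIT:-] out:-; bubbles=3
Tick 2: [PARSE:P2(v=4,ok=F), VALIDATE:P1(v=2,ok=F), TRANSFORM:-, EMIT:-] out:-; bubbles=2
Tick 3: [PARSE:-, VALIDATE:P2(v=4,ok=T), TRANSFORM:P1(v=0,ok=F), EMIT:-] out:-; bubbles=2
Tick 4: [PARSE:P3(v=20,ok=F), VALIDATE:-, TRANSFORM:P2(v=20,ok=T), EMIT:P1(v=0,ok=F)] out:-; bubbles=1
Tick 5: [PARSE:P4(v=14,ok=F), VALIDATE:P3(v=20,ok=F), TRANSFORM:-, EMIT:P2(v=20,ok=T)] out:P1(v=0); bubbles=1
Tick 6: [PARSE:P5(v=2,ok=F), VALIDATE:P4(v=14,ok=T), TRANSFORM:P3(v=0,ok=F), EMIT:-] out:P2(v=20); bubbles=1
Tick 7: [PARSE:-, VALIDATE:P5(v=2,ok=F), TRANSFORM:P4(v=70,ok=T), EMIT:P3(v=0,ok=F)] out:-; bubbles=1
Tick 8: [PARSE:-, VALIDATE:-, TRANSFORM:P5(v=0,ok=F), EMIT:P4(v=70,ok=T)] out:P3(v=0); bubbles=2
Tick 9: [PARSE:-, VALIDATE:-, TRANSFORM:-, EMIT:P5(v=0,ok=F)] out:P4(v=70); bubbles=3
Tick 10: [PARSE:-, VALIDATE:-, TRANSFORM:-, EMIT:-] out:P5(v=0); bubbles=4
Total bubble-slots: 20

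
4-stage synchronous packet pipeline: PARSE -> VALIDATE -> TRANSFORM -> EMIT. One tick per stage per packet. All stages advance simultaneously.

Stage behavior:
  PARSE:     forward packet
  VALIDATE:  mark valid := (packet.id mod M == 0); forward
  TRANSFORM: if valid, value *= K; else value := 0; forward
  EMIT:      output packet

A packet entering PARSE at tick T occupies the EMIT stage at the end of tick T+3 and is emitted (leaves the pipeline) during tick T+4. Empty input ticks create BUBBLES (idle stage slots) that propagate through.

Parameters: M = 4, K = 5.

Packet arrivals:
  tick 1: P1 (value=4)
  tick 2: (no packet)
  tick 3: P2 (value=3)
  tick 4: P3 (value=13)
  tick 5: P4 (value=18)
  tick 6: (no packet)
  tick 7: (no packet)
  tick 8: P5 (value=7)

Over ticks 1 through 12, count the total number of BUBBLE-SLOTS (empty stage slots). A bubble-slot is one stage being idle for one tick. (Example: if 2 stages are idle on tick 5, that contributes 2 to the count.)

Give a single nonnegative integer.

Tick 1: [PARSE:P1(v=4,ok=F), VALIDATE:-, TRANSFORM:-, EMIT:-] out:-; bubbles=3
Tick 2: [PARSE:-, VALIDATE:P1(v=4,ok=F), TRANSFORM:-, EMIT:-] out:-; bubbles=3
Tick 3: [PARSE:P2(v=3,ok=F), VALIDATE:-, TRANSFORM:P1(v=0,ok=F), EMIT:-] out:-; bubbles=2
Tick 4: [PARSE:P3(v=13,ok=F), VALIDATE:P2(v=3,ok=F), TRANSFORM:-, EMIT:P1(v=0,ok=F)] out:-; bubbles=1
Tick 5: [PARSE:P4(v=18,ok=F), VALIDATE:P3(v=13,ok=F), TRANSFORM:P2(v=0,ok=F), EMIT:-] out:P1(v=0); bubbles=1
Tick 6: [PARSE:-, VALIDATE:P4(v=18,ok=T), TRANSFORM:P3(v=0,ok=F), EMIT:P2(v=0,ok=F)] out:-; bubbles=1
Tick 7: [PARSE:-, VALIDATE:-, TRANSFORM:P4(v=90,ok=T), EMIT:P3(v=0,ok=F)] out:P2(v=0); bubbles=2
Tick 8: [PARSE:P5(v=7,ok=F), VALIDATE:-, TRANSFORM:-, EMIT:P4(v=90,ok=T)] out:P3(v=0); bubbles=2
Tick 9: [PARSE:-, VALIDATE:P5(v=7,ok=F), TRANSFORM:-, EMIT:-] out:P4(v=90); bubbles=3
Tick 10: [PARSE:-, VALIDATE:-, TRANSFORM:P5(v=0,ok=F), EMIT:-] out:-; bubbles=3
Tick 11: [PARSE:-, VALIDATE:-, TRANSFORM:-, EMIT:P5(v=0,ok=F)] out:-; bubbles=3
Tick 12: [PARSE:-, VALIDATE:-, TRANSFORM:-, EMIT:-] out:P5(v=0); bubbles=4
Total bubble-slots: 28

Answer: 28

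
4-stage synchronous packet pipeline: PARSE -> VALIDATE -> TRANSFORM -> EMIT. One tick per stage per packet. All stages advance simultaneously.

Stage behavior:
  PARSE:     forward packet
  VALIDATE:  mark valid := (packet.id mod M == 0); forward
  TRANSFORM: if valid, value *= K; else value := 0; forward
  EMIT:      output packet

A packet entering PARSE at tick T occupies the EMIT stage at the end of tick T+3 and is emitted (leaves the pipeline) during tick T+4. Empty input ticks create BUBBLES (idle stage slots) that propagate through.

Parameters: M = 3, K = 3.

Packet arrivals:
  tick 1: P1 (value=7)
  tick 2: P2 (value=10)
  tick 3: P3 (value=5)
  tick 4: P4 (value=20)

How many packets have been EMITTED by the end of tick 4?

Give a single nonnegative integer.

Answer: 0

Derivation:
Tick 1: [PARSE:P1(v=7,ok=F), VALIDATE:-, TRANSFORM:-, EMIT:-] out:-; in:P1
Tick 2: [PARSE:P2(v=10,ok=F), VALIDATE:P1(v=7,ok=F), TRANSFORM:-, EMIT:-] out:-; in:P2
Tick 3: [PARSE:P3(v=5,ok=F), VALIDATE:P2(v=10,ok=F), TRANSFORM:P1(v=0,ok=F), EMIT:-] out:-; in:P3
Tick 4: [PARSE:P4(v=20,ok=F), VALIDATE:P3(v=5,ok=T), TRANSFORM:P2(v=0,ok=F), EMIT:P1(v=0,ok=F)] out:-; in:P4
Emitted by tick 4: []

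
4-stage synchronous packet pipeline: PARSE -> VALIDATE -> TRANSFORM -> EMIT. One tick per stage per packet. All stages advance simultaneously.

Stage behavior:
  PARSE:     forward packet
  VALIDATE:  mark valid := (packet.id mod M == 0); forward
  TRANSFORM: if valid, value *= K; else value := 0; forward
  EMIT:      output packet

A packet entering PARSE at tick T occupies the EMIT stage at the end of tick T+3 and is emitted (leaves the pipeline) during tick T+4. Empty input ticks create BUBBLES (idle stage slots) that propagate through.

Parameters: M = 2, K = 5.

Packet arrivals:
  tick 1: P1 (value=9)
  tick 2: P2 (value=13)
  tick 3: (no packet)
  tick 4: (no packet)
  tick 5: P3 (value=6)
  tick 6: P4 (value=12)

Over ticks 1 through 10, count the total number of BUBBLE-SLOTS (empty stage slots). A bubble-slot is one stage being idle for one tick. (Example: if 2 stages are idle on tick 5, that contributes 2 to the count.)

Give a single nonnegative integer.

Tick 1: [PARSE:P1(v=9,ok=F), VALIDATE:-, TRANSFORM:-, EMIT:-] out:-; bubbles=3
Tick 2: [PARSE:P2(v=13,ok=F), VALIDATE:P1(v=9,ok=F), TRANSFORM:-, EMIT:-] out:-; bubbles=2
Tick 3: [PARSE:-, VALIDATE:P2(v=13,ok=T), TRANSFORM:P1(v=0,ok=F), EMIT:-] out:-; bubbles=2
Tick 4: [PARSE:-, VALIDATE:-, TRANSFORM:P2(v=65,ok=T), EMIT:P1(v=0,ok=F)] out:-; bubbles=2
Tick 5: [PARSE:P3(v=6,ok=F), VALIDATE:-, TRANSFORM:-, EMIT:P2(v=65,ok=T)] out:P1(v=0); bubbles=2
Tick 6: [PARSE:P4(v=12,ok=F), VALIDATE:P3(v=6,ok=F), TRANSFORM:-, EMIT:-] out:P2(v=65); bubbles=2
Tick 7: [PARSE:-, VALIDATE:P4(v=12,ok=T), TRANSFORM:P3(v=0,ok=F), EMIT:-] out:-; bubbles=2
Tick 8: [PARSE:-, VALIDATE:-, TRANSFORM:P4(v=60,ok=T), EMIT:P3(v=0,ok=F)] out:-; bubbles=2
Tick 9: [PARSE:-, VALIDATE:-, TRANSFORM:-, EMIT:P4(v=60,ok=T)] out:P3(v=0); bubbles=3
Tick 10: [PARSE:-, VALIDATE:-, TRANSFORM:-, EMIT:-] out:P4(v=60); bubbles=4
Total bubble-slots: 24

Answer: 24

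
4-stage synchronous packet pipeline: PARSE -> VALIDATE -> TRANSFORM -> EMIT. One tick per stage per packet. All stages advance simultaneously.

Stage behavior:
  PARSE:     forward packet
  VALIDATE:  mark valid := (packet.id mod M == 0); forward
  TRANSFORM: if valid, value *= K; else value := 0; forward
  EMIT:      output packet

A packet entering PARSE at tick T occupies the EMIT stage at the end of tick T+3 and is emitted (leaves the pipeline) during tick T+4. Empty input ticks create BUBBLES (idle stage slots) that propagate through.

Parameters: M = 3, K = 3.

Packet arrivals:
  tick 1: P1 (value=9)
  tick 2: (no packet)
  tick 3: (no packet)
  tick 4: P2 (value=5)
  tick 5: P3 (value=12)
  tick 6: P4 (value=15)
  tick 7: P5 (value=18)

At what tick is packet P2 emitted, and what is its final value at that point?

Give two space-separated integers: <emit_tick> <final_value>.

Tick 1: [PARSE:P1(v=9,ok=F), VALIDATE:-, TRANSFORM:-, EMIT:-] out:-; in:P1
Tick 2: [PARSE:-, VALIDATE:P1(v=9,ok=F), TRANSFORM:-, EMIT:-] out:-; in:-
Tick 3: [PARSE:-, VALIDATE:-, TRANSFORM:P1(v=0,ok=F), EMIT:-] out:-; in:-
Tick 4: [PARSE:P2(v=5,ok=F), VALIDATE:-, TRANSFORM:-, EMIT:P1(v=0,ok=F)] out:-; in:P2
Tick 5: [PARSE:P3(v=12,ok=F), VALIDATE:P2(v=5,ok=F), TRANSFORM:-, EMIT:-] out:P1(v=0); in:P3
Tick 6: [PARSE:P4(v=15,ok=F), VALIDATE:P3(v=12,ok=T), TRANSFORM:P2(v=0,ok=F), EMIT:-] out:-; in:P4
Tick 7: [PARSE:P5(v=18,ok=F), VALIDATE:P4(v=15,ok=F), TRANSFORM:P3(v=36,ok=T), EMIT:P2(v=0,ok=F)] out:-; in:P5
Tick 8: [PARSE:-, VALIDATE:P5(v=18,ok=F), TRANSFORM:P4(v=0,ok=F), EMIT:P3(v=36,ok=T)] out:P2(v=0); in:-
Tick 9: [PARSE:-, VALIDATE:-, TRANSFORM:P5(v=0,ok=F), EMIT:P4(v=0,ok=F)] out:P3(v=36); in:-
Tick 10: [PARSE:-, VALIDATE:-, TRANSFORM:-, EMIT:P5(v=0,ok=F)] out:P4(v=0); in:-
Tick 11: [PARSE:-, VALIDATE:-, TRANSFORM:-, EMIT:-] out:P5(v=0); in:-
P2: arrives tick 4, valid=False (id=2, id%3=2), emit tick 8, final value 0

Answer: 8 0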